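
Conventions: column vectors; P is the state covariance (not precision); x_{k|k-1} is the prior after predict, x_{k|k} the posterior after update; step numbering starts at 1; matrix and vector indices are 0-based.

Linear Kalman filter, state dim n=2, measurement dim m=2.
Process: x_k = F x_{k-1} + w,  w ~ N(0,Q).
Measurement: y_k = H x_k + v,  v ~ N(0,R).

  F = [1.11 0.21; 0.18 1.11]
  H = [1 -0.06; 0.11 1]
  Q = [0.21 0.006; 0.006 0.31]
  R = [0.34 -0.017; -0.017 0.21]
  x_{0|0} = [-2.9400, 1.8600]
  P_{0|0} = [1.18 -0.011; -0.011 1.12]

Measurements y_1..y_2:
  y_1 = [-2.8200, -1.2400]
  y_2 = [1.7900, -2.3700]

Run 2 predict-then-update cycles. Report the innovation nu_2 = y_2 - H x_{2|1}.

step 1: x^-=[-2.8728, 1.5354]  P^-=[1.7081 0.4889; 0.4889 1.7238]  S=[1.9957 0.5531; 0.5531 2.0620]  K=[0.8105 0.1108; -0.0495 0.8753]  nu=[0.1449, -2.4594]  x^+=[-3.0278, -0.6245]  P^+=[0.2725 -0.0205; -0.0205 0.1869]
step 2: x^-=[-3.4920, -1.2382]  P^-=[0.5444 0.0780; 0.0780 0.5409]  S=[0.8770 0.0879; 0.0879 0.7747]  K=[0.6045 0.1094; -0.0194 0.7115]  nu=[5.2077, -0.7476]  x^+=[-0.4260, -1.8712]  P^+=[0.2031 -0.0096; -0.0096 0.1508]

innov = [5.2077, -0.7476]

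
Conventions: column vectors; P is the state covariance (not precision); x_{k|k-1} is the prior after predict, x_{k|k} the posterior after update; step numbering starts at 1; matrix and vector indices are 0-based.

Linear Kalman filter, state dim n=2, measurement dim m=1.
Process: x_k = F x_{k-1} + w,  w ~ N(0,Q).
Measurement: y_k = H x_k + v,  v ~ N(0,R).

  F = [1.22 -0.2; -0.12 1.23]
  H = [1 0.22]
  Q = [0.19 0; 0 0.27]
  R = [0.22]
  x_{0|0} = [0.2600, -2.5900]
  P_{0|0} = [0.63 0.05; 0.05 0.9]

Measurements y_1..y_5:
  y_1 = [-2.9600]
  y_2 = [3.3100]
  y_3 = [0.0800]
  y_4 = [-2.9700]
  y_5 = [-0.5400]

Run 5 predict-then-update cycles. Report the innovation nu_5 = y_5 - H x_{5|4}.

innov = [1.4869]

step 1: x^-=[0.8352, -3.2169]  P^-=[1.1393 -0.2374; -0.2374 1.6259]  S=[1.3335]  K=[0.8152; 0.0902]  nu=[-3.0875]  x^+=[-1.6816, -3.4954]  P^+=[0.2531 -0.3355; -0.3355 1.6151]
step 2: x^-=[-1.3525, -4.0976]  P^-=[0.7951 -0.9458; -0.9458 2.8161]  S=[0.7352]  K=[0.7984; -0.4438]  nu=[5.5640]  x^+=[3.0898, -6.5668]  P^+=[0.3264 -0.6853; -0.6853 2.6713]
step 3: x^-=[5.0829, -8.4479]  P^-=[1.1171 -1.7498; -1.7498 4.5184]  S=[0.7859]  K=[0.9316; -0.9616]  nu=[-3.1444]  x^+=[2.1536, -5.4244]  P^+=[0.4350 -1.0457; -1.0457 3.7918]
step 4: x^-=[3.7122, -6.9304]  P^-=[1.4995 -2.5908; -2.5908 6.3215]  S=[0.8855]  K=[1.0497; -1.3552]  nu=[-5.1575]  x^+=[-1.7016, 0.0593]  P^+=[0.5238 -1.3311; -1.3311 4.6952]
step 5: x^-=[-2.0879, 0.2771]  P^-=[1.8070 -3.2611; -3.2611 7.7738]  S=[0.9683]  K=[1.1251; -1.6015]  nu=[1.4869]  x^+=[-0.4149, -2.1042]  P^+=[0.5811 -1.5162; -1.5162 5.2901]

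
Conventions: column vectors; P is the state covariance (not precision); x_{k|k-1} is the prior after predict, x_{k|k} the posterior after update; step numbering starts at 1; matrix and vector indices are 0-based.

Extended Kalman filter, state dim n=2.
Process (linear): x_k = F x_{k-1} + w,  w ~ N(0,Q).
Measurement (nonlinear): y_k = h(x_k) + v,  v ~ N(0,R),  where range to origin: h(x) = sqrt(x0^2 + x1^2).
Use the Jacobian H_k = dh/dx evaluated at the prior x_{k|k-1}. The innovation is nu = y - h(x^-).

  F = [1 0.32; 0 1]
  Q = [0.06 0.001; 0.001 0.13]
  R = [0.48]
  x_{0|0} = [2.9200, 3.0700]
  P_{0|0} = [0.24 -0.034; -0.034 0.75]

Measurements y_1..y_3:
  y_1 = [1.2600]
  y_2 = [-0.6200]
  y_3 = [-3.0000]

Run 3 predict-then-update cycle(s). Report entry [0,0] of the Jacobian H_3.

H_jac[0,0] = 0.9753

step 1: x^-=[3.9024, 3.0700]  P^-=[0.3550 0.2070; 0.2070 0.8800]  H_jac=[0.7859 0.6183]  S=[1.2369]  K=[0.3291; 0.5714]  nu=[-3.7052]  x^+=[2.6831, 0.9528]  P^+=[0.2211 -0.0256; -0.0256 0.4761]
step 2: x^-=[2.9880, 0.9528]  P^-=[0.3135 0.1278; 0.1278 0.6061]  H_jac=[0.9527 0.3038]  S=[0.8945]  K=[0.3773; 0.3420]  nu=[-3.7562]  x^+=[1.5708, -0.3317]  P^+=[0.1861 0.0124; 0.0124 0.5015]
step 3: x^-=[1.4646, -0.3317]  P^-=[0.3054 0.1739; 0.1739 0.6315]  H_jac=[0.9753 -0.2209]  S=[0.7264]  K=[0.3572; 0.0414]  nu=[-4.5017]  x^+=[-0.1433, -0.5180]  P^+=[0.2127 0.1631; 0.1631 0.6303]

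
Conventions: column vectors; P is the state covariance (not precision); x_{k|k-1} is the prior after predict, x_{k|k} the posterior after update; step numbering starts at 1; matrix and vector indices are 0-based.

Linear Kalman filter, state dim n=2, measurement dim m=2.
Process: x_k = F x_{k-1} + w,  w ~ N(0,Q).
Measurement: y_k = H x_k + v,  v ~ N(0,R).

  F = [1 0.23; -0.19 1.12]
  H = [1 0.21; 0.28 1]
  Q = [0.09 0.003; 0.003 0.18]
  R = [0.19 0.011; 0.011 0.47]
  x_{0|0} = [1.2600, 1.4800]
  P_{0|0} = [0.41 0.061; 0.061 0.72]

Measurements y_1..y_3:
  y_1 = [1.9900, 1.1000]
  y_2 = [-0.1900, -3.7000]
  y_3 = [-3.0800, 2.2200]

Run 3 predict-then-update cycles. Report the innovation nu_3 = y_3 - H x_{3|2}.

step 1: x^-=[1.6004, 1.4182]  P^-=[0.5661 0.1762; 0.1762 1.0720]  S=[0.8774 0.5812; 0.5812 1.6851]  K=[0.7204 -0.0498; 0.0215 0.6580]  nu=[0.0918, -0.7663]  x^+=[1.7047, 0.9159]  P^+=[0.1483 -0.0570; -0.0570 0.3255]
step 2: x^-=[1.9154, 0.7019]  P^-=[0.2293 -0.0027; -0.0027 0.6179]  S=[0.4454 0.2021; 0.2021 1.1044]  K=[0.5325 -0.0418; 0.0346 0.5525]  nu=[-2.2528, -4.9382]  x^+=[0.9221, -2.1043]  P^+=[0.1101 -0.0446; -0.0446 0.2725]
step 3: x^-=[0.4381, -2.5320]  P^-=[0.1940 0.0043; 0.0043 0.5448]  S=[0.4098 0.1843; 0.1843 1.0324]  K=[0.4893 -0.0306; 0.0564 0.5188]  nu=[-2.9863, 4.6294]  x^+=[-1.1646, -0.2987]  P^+=[0.1004 -0.0371; -0.0371 0.2548]

innov = [-2.9863, 4.6294]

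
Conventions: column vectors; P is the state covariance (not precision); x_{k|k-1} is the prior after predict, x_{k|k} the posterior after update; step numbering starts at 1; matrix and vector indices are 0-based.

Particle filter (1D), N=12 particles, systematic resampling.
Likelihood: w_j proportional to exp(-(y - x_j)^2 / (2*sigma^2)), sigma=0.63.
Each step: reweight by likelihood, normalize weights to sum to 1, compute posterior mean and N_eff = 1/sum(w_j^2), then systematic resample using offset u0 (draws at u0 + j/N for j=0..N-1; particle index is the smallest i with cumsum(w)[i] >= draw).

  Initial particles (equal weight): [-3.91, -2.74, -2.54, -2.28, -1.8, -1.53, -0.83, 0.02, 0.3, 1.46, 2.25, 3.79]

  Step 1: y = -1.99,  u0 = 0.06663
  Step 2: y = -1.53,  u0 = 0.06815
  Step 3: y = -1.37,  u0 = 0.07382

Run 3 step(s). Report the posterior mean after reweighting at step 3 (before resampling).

step 1: w=[0.0024, 0.1232, 0.1709, 0.2250, 0.2391, 0.1916, 0.0459, 0.0015, 0.0003, 0.0000, 0.0000, 0.0000]  mean=-2.0555  Neff=5.2355  idx=[1, 2, 2, 3, 3, 3, 4, 4, 4, 5, 5, 6]
step 2: w=[0.0212, 0.0371, 0.0371, 0.0660, 0.0660, 0.0660, 0.1222, 0.1222, 0.1222, 0.1340, 0.1340, 0.0723]  mean=-1.8273  Neff=9.7877  idx=[2, 3, 5, 6, 6, 7, 8, 8, 9, 10, 10, 11]
step 3: w=[0.0211, 0.0417, 0.0417, 0.0938, 0.0938, 0.0938, 0.0938, 0.0938, 0.1147, 0.1147, 0.1147, 0.0820]  mean=-1.6832  Neff=10.6189  idx=[2, 3, 4, 5, 6, 7, 7, 8, 9, 10, 10, 11]

post_mean = -1.6832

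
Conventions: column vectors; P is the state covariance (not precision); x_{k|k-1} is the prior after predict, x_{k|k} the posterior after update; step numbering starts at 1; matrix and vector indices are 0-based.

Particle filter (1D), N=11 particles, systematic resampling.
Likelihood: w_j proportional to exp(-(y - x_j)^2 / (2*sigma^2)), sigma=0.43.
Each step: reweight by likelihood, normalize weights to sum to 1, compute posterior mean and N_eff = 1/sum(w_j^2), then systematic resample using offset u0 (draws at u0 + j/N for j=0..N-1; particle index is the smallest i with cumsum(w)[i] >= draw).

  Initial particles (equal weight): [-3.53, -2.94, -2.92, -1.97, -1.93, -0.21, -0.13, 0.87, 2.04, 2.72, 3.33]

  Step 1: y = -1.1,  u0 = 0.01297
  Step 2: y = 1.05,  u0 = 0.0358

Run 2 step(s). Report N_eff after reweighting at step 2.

N_eff = 3.7531

step 1: w=[0.0000, 0.0002, 0.0003, 0.2687, 0.3230, 0.2443, 0.1634, 0.0001, 0.0000, 0.0000, 0.0000]  mean=-1.2267  Neff=3.8032  idx=[3, 3, 3, 4, 4, 4, 4, 5, 5, 5, 6]
step 2: w=[0.0000, 0.0000, 0.0000, 0.0000, 0.0000, 0.0000, 0.0000, 0.2130, 0.2130, 0.2130, 0.3611]  mean=-0.1811  Neff=3.7531  idx=[7, 7, 8, 8, 8, 9, 9, 10, 10, 10, 10]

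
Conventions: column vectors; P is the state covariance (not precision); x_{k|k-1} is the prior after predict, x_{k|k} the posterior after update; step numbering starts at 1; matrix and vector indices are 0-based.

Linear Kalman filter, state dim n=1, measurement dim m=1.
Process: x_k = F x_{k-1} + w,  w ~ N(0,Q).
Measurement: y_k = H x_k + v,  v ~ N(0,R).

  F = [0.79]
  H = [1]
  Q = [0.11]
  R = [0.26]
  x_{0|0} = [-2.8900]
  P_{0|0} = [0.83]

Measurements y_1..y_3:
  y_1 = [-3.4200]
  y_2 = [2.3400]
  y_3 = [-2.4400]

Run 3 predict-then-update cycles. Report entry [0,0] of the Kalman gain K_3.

K[0,0] = 0.4160

step 1: x^-=[-2.2831]  P^-=[0.6280]  S=[0.8880]  K=[0.7072]  nu=[-1.1369]  x^+=[-3.0871]  P^+=[0.1839]
step 2: x^-=[-2.4388]  P^-=[0.2248]  S=[0.4848]  K=[0.4636]  nu=[4.7788]  x^+=[-0.2231]  P^+=[0.1205]
step 3: x^-=[-0.1763]  P^-=[0.1852]  S=[0.4452]  K=[0.4160]  nu=[-2.2637]  x^+=[-1.1181]  P^+=[0.1082]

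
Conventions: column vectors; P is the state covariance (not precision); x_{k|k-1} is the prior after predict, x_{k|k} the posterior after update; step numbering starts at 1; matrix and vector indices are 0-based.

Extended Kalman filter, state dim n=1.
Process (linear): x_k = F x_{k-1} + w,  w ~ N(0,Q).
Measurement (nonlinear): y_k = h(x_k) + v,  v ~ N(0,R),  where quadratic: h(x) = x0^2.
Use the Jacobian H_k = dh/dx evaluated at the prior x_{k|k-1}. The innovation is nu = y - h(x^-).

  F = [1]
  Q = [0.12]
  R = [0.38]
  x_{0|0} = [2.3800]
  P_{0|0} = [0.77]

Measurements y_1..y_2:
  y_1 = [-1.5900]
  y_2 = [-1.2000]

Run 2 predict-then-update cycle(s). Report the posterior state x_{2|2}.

x_post = [0.2914]

step 1: x^-=[2.3800]  P^-=[0.8900]  H_jac=[4.7600]  S=[20.5453]  K=[0.2062]  nu=[-7.2544]  x^+=[0.8842]  P^+=[0.0165]
step 2: x^-=[0.8842]  P^-=[0.1365]  H_jac=[1.7683]  S=[0.8067]  K=[0.2991]  nu=[-1.9817]  x^+=[0.2914]  P^+=[0.0643]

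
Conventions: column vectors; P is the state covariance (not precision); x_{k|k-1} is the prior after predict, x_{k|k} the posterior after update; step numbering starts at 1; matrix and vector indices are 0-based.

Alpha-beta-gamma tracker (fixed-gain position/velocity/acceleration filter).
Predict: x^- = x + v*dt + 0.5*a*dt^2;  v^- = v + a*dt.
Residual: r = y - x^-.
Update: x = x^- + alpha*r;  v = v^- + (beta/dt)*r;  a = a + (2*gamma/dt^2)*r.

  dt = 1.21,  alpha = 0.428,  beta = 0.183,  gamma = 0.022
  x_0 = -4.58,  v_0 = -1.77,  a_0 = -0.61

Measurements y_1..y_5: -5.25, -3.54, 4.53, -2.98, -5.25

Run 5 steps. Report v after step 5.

v_post = -0.2725

step 1: x_pred=-7.1683  r=1.9183  x^+=-6.3472  v^+=-2.2180  a^+=-0.5524
step 2: x_pred=-9.4353  r=5.8953  x^+=-6.9121  v^+=-1.9947  a^+=-0.3752
step 3: x_pred=-9.6004  r=14.1304  x^+=-3.5526  v^+=-0.3116  a^+=0.0495
step 4: x_pred=-3.8934  r=0.9134  x^+=-3.5025  v^+=-0.1136  a^+=0.0769
step 5: x_pred=-3.5836  r=-1.6664  x^+=-4.2968  v^+=-0.2725  a^+=0.0268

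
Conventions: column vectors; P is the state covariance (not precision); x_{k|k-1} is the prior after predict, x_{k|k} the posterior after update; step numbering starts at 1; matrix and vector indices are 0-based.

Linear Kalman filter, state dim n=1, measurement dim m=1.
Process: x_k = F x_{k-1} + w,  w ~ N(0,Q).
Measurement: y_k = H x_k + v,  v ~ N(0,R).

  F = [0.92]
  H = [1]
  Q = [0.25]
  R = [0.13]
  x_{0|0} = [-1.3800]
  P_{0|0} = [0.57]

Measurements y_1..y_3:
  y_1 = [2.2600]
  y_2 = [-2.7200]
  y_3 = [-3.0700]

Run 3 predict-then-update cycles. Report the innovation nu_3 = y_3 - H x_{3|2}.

step 1: x^-=[-1.2696]  P^-=[0.7324]  S=[0.8624]  K=[0.8493]  nu=[3.5296]  x^+=[1.7280]  P^+=[0.1104]
step 2: x^-=[1.5897]  P^-=[0.3434]  S=[0.4734]  K=[0.7254]  nu=[-4.3097]  x^+=[-1.5366]  P^+=[0.0943]
step 3: x^-=[-1.4137]  P^-=[0.3298]  S=[0.4598]  K=[0.7173]  nu=[-1.6563]  x^+=[-2.6017]  P^+=[0.0932]

innov = [-1.6563]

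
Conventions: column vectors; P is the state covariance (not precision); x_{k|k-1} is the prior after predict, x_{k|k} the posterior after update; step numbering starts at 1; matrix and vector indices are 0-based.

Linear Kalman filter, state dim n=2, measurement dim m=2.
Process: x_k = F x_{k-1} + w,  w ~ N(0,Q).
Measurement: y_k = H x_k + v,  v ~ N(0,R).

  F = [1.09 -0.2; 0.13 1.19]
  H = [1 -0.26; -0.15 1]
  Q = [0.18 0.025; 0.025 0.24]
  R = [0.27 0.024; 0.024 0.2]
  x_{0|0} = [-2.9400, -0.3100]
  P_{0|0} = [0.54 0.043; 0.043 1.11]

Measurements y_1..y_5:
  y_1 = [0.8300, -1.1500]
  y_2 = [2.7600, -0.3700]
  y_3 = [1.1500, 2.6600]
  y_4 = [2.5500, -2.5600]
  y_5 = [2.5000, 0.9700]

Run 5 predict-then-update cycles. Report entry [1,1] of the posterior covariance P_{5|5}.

P_post[1,1] = 0.1502

step 1: x^-=[-3.1426, -0.7511]  P^-=[0.8472 -0.1080; -0.1080 1.8343]  S=[1.2974 -0.6922; -0.6922 2.0858]  K=[0.7468 0.1351; 0.0274 0.8963]  nu=[3.7773, -0.8703]  x^+=[-0.4394, -1.4278]  P^+=[0.2253 0.0787; 0.0787 0.1917]
step 2: x^-=[-0.1934, -1.7562]  P^-=[0.4211 0.1114; 0.1114 0.5397]  S=[0.6696 -0.0637; -0.0637 0.7157]  K=[0.5970 0.1206; 0.0266 0.7330]  nu=[2.4968, 1.3571]  x^+=[1.4609, -0.6949]  P^+=[0.1812 0.0656; 0.0656 0.1571]
step 3: x^-=[1.7313, -0.6371]  P^-=[0.3729 0.0967; 0.0967 0.4858]  S=[0.6255 -0.0578; -0.0578 0.6652]  K=[0.5662 0.1105; 0.0182 0.7101]  nu=[-0.7470, 3.5568]  x^+=[1.7012, 1.8750]  P^+=[0.1715 0.0614; 0.0614 0.1517]
step 4: x^-=[1.4793, 2.4524]  P^-=[0.3630 0.0913; 0.0913 0.4767]  S=[0.6178 -0.0596; -0.0596 0.6575]  K=[0.5595 0.1067; 0.0151 0.7056]  nu=[1.7083, -4.7905]  x^+=[1.9241, -0.9018]  P^+=[0.1693 0.0602; 0.0602 0.1505]
step 5: x^-=[2.2777, -0.8230]  P^-=[0.3609 0.0896; 0.0896 0.4746]  S=[0.6164 -0.0604; -0.0604 0.6558]  K=[0.5581 0.1055; 0.0143 0.7045]  nu=[0.0084, 2.1346]  x^+=[2.5076, 0.6809]  P^+=[0.1688 0.0598; 0.0598 0.1502]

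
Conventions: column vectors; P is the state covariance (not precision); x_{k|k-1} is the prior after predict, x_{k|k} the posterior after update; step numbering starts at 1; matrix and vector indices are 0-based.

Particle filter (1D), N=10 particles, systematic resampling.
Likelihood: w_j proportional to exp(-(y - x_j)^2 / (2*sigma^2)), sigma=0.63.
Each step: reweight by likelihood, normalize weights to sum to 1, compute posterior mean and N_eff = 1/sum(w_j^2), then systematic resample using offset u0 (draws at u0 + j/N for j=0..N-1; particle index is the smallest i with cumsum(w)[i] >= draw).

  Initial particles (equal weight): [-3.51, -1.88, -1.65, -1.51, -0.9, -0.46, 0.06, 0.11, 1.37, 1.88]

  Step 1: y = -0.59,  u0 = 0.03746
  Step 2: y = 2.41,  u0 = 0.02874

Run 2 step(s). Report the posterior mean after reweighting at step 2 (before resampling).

post_mean = 0.0640

step 1: w=[0.0000, 0.0331, 0.0654, 0.0928, 0.2388, 0.2639, 0.1583, 0.1454, 0.0021, 0.0001]  mean=-0.6181  Neff=5.3519  idx=[2, 3, 4, 4, 5, 5, 5, 6, 6, 7]
step 2: w=[0.0000, 0.0000, 0.0003, 0.0003, 0.0095, 0.0095, 0.0095, 0.2906, 0.2906, 0.3896]  mean=0.0640  Neff=3.1155  idx=[6, 7, 7, 8, 8, 8, 9, 9, 9, 9]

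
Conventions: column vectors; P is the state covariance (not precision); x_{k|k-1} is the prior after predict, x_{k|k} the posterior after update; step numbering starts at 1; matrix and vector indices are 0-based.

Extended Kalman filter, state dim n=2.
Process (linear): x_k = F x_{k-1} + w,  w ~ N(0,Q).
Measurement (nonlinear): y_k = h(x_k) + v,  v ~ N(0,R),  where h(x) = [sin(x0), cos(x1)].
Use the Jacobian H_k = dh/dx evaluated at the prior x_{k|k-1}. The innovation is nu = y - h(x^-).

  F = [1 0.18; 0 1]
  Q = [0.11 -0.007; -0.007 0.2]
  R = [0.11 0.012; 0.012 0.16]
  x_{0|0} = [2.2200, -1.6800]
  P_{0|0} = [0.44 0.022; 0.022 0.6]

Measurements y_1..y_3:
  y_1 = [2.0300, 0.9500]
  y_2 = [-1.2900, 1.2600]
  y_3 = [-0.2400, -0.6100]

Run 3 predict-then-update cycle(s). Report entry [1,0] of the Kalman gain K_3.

step 1: x^-=[1.9176, -1.6800]  P^-=[0.5774 0.1230; 0.1230 0.8000]  H_jac=[-0.3399 0.0000; 0.0000 0.9940]  S=[0.1767 -0.0296; -0.0296 0.9505]  K=[-1.0948 0.0946; -0.0972 0.8336]  nu=[1.0895, 1.0590]  x^+=[0.8250, -0.9030]  P^+=[0.3510 0.0020; 0.0020 0.1330]
step 2: x^-=[0.6624, -0.9030]  P^-=[0.4660 0.0190; 0.0190 0.3330]  H_jac=[0.7885 0.0000; 0.0000 0.7852]  S=[0.3997 0.0237; 0.0237 0.3653]  K=[0.9204 -0.0191; -0.0051 0.7161]  nu=[-1.9050, 0.6408]  x^+=[-1.1031, -0.4344]  P^+=[0.1281 0.0102; 0.0102 0.1458]
step 3: x^-=[-1.1813, -0.4344]  P^-=[0.2465 0.0294; 0.0294 0.3458]  H_jac=[0.3797 0.0000; 0.0000 0.4209]  S=[0.1455 0.0167; 0.0167 0.2213]  K=[0.6423 0.0075; 0.0013 0.6577]  nu=[0.6851, -1.5171]  x^+=[-0.7527, -1.4314]  P^+=[0.1863 0.0212; 0.0212 0.2501]

K[1,0] = 0.0013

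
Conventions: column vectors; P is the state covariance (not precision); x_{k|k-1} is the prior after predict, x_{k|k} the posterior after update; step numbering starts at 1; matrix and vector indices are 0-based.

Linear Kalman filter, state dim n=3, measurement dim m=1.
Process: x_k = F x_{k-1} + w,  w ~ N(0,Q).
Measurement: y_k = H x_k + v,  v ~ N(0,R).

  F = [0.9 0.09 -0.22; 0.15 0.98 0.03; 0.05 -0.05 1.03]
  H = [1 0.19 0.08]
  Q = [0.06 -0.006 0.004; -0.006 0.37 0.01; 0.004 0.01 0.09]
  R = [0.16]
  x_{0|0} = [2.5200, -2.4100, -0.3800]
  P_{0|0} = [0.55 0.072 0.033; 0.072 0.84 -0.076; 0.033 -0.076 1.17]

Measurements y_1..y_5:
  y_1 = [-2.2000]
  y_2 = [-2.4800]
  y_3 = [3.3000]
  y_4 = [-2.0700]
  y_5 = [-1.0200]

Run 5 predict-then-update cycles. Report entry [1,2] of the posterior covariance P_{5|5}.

step 1: x^-=[2.1347, -1.9952, -0.1449]  P^-=[0.5705 0.2151 -0.2207; 0.2151 1.2072 -0.0593; -0.2207 -0.0593 1.3456]  S=[0.8273]  K=[0.7177; 0.5314; -0.1503]  nu=[-3.9440]  x^+=[-0.6958, -4.0912, 0.4479]  P^+=[0.1444 -0.1005 -0.1315; -0.1005 0.9735 0.0067; -0.1315 0.0067 1.3269]
step 2: x^-=[-1.0929, -4.1003, 0.6311]  P^-=[0.2846 -0.0000 -0.4102; -0.0000 1.2791 -0.0135; -0.4102 -0.0135 1.4868]  S=[0.4343]  K=[0.5798; 0.5571; -0.6767]  nu=[-0.6585]  x^+=[-1.4747, -4.4672, 1.0767]  P^+=[0.1386 -0.1403 -0.2398; -0.1403 1.1443 0.1502; -0.2398 0.1502 1.2879]
step 3: x^-=[-1.9662, -4.5668, 1.2586]  P^-=[0.3102 -0.0510 -0.4852; -0.0510 1.4387 0.1029; -0.4852 0.1029 1.4201]  S=[0.4373]  K=[0.5984; 0.5272; -0.8050]  nu=[6.0332]  x^+=[1.6439, -1.3861, -3.5980]  P^+=[0.1536 -0.1890 -0.2746; -0.1890 1.3171 0.2885; -0.2746 0.2885 1.1367]
step 4: x^-=[2.1463, -1.2198, -3.5544]  P^-=[0.3168 -0.1056 -0.4665; -0.1056 1.5984 0.2218; -0.4665 0.2218 1.2426]  S=[0.4344]  K=[0.5971; 0.4968; -0.7480]  nu=[-3.7002]  x^+=[-0.0632, -3.0581, -0.7866]  P^+=[0.1619 -0.2345 -0.2725; -0.2345 1.4911 0.3833; -0.2725 0.3833 0.9995]
step 5: x^-=[-0.1591, -3.0301, -0.6605]  P^-=[0.3063 -0.1492 -0.4223; -0.1492 1.7578 0.3031; -0.4223 0.3031 1.0881]  S=[0.4217]  K=[0.5791; 0.4957; -0.6583]  nu=[-0.2324]  x^+=[-0.2936, -3.1453, -0.5075]  P^+=[0.1649 -0.2702 -0.2615; -0.2702 1.6542 0.4407; -0.2615 0.4407 0.9054]

P_post[1,2] = 0.4407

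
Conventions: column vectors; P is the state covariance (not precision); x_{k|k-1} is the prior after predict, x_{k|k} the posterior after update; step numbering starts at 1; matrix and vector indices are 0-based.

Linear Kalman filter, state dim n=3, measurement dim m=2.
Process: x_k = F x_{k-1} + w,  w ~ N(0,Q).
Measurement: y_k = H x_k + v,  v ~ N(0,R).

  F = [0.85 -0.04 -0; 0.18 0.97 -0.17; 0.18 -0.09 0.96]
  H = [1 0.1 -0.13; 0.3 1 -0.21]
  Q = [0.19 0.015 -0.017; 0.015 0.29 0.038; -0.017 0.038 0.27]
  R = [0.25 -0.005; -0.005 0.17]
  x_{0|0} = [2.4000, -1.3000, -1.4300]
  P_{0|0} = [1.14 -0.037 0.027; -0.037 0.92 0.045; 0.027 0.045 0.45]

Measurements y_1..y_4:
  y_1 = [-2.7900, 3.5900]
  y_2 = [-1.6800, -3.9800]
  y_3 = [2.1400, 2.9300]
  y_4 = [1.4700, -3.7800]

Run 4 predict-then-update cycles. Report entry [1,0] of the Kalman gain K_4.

step 1: x^-=[2.0920, -0.5859, -0.8238]  P^-=[1.0176 0.1199 0.1841; 0.1199 1.1762 -0.0382; 0.1841 -0.0382 0.7319]  S=[1.2689 0.5213; 0.5213 1.5348]  K=[0.8009 -0.0202; -0.1575 0.8485; 0.1205 -0.1300]  nu=[-4.9305, 3.3753]  x^+=[-1.9249, 3.0545, -1.8569]  P^+=[0.2200 -0.0497 0.1132; -0.0497 0.1791 0.0912; 0.1132 0.0912 0.7038]
step 2: x^-=[-1.7584, 2.9320, -2.4040]  P^-=[0.3526 -0.0146 0.1103; -0.0146 0.4316 0.0091; 0.1103 0.0091 0.9522]  S=[0.5912 0.1260; 0.1260 0.6488]  K=[0.5710 -0.0061; -0.0975 0.6744; 0.0319 -0.2493]  nu=[-0.5274, -6.8893]  x^+=[-2.0173, -1.6631, -0.7033]  P^+=[0.1607 -0.0276 0.1165; -0.0276 0.1474 0.1143; 0.1165 0.1143 0.9133]
step 3: x^-=[-1.6482, -1.8567, -0.8886]  P^-=[0.3082 -0.0048 0.1011; -0.0048 0.4058 0.0017; 0.1011 0.0017 1.1395]  S=[0.5542 0.1288; 0.1288 0.6375]  K=[0.5323 -0.0033; -0.0872 0.6514; -0.0094 -0.3233]  nu=[3.8584, 5.0946]  x^+=[0.3887, 1.1256, -2.5717]  P^+=[0.1516 -0.0224 0.1254; -0.0224 0.1457 0.1326; 0.1254 0.1326 1.0720]
step 4: x^-=[0.2854, 1.5990, -2.5002]  P^-=[0.3013 -0.0030 0.1058; -0.0030 0.4038 -0.0050; 0.1058 -0.0050 1.2852]  S=[0.5491 0.1322; 0.1322 0.6446]  K=[0.5247 -0.0065; -0.0858 0.6443; -0.0228 -0.3725]  nu=[0.6997, -5.9896]  x^+=[0.6912, -2.3202, -0.2849]  P^+=[0.1510 -0.0203 0.1366; -0.0203 0.1468 0.1464; 0.1366 0.1464 1.1932]

K[1,0] = -0.0858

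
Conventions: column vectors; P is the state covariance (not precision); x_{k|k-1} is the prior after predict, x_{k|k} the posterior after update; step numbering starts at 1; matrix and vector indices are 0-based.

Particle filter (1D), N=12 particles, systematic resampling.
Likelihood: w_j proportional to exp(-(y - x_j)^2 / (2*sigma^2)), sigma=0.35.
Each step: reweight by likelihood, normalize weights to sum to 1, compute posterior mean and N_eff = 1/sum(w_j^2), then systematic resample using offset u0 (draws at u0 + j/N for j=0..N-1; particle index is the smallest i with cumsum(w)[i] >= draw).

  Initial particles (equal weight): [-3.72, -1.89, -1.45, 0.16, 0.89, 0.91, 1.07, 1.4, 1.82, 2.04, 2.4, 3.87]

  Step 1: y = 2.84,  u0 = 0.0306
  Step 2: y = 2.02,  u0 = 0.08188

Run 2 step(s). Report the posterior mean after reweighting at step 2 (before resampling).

post_mean = 2.3047

step 1: w=[0.0000, 0.0000, 0.0000, 0.0000, 0.0000, 0.0000, 0.0000, 0.0004, 0.0258, 0.1322, 0.8178, 0.0237]  mean=2.3719  Neff=1.4544  idx=[9, 9, 10, 10, 10, 10, 10, 10, 10, 10, 10, 10]
step 2: w=[0.1323, 0.1323, 0.0735, 0.0735, 0.0735, 0.0735, 0.0735, 0.0735, 0.0735, 0.0735, 0.0735, 0.0735]  mean=2.3047  Neff=11.2234  idx=[0, 1, 1, 2, 4, 5, 6, 7, 8, 9, 10, 11]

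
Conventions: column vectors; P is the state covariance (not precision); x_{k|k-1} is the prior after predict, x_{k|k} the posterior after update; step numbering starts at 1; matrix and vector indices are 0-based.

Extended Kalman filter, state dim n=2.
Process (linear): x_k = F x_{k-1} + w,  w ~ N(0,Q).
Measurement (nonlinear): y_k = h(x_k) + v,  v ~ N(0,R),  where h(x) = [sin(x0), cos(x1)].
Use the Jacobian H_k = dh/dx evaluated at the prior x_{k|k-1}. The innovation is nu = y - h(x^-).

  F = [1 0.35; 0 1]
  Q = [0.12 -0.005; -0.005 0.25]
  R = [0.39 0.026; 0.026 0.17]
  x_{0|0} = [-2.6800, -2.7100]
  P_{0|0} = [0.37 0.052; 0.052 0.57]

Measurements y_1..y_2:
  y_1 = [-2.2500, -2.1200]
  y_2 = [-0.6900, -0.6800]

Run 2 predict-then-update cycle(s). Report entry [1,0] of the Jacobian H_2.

H_jac[1,0] = 0.0000

step 1: x^-=[-3.6285, -2.7100]  P^-=[0.5962 0.2465; 0.2465 0.8200]  H_jac=[-0.8838 0.0000; 0.0000 0.4183]  S=[0.8557 -0.0651; -0.0651 0.3135]  K=[-0.6003 0.2042; -0.1741 1.0580]  nu=[-2.7179, -1.2117]  x^+=[-2.2445, -3.5189]  P^+=[0.2589 0.0457; 0.0457 0.4192]
step 2: x^-=[-3.4762, -3.5189]  P^-=[0.4622 0.1874; 0.1874 0.6692]  H_jac=[-0.9446 0.0000; 0.0000 -0.3685]  S=[0.8024 0.0912; 0.0912 0.2608]  K=[-0.5353 -0.0775; -0.1178 -0.9040]  nu=[-1.0184, 0.2496]  x^+=[-2.9504, -3.6246]  P^+=[0.2232 0.0735; 0.0735 0.4254]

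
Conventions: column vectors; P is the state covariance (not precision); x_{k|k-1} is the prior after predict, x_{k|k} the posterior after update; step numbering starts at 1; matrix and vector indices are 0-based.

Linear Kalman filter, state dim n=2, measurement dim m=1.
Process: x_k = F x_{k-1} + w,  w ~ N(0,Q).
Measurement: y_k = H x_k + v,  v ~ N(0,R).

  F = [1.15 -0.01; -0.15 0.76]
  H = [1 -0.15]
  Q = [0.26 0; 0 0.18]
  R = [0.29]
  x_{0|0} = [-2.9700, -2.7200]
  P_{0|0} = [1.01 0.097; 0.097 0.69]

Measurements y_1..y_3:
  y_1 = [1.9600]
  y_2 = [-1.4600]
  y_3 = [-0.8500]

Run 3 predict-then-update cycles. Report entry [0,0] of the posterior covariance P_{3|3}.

step 1: x^-=[-3.3883, -1.6217]  P^-=[1.5936 -0.0945; -0.0945 0.5792]  S=[1.9250]  K=[0.8352; -0.0942]  nu=[5.1050]  x^+=[0.8755, -2.1028]  P^+=[0.2508 0.0570; 0.0570 0.5621]
step 2: x^-=[1.0278, -1.7295]  P^-=[0.5904 0.0024; 0.0024 0.4973]  S=[0.8909]  K=[0.6623; -0.0811]  nu=[-2.7473]  x^+=[-0.7917, -1.5067]  P^+=[0.1996 0.0502; 0.0502 0.4914]
step 3: x^-=[-0.8954, -1.0263]  P^-=[0.5229 0.0058; 0.0058 0.4569]  S=[0.8214]  K=[0.6355; -0.0764]  nu=[-0.1086]  x^+=[-0.9644, -1.0180]  P^+=[0.1911 0.0457; 0.0457 0.4521]

P_post[0,0] = 0.1911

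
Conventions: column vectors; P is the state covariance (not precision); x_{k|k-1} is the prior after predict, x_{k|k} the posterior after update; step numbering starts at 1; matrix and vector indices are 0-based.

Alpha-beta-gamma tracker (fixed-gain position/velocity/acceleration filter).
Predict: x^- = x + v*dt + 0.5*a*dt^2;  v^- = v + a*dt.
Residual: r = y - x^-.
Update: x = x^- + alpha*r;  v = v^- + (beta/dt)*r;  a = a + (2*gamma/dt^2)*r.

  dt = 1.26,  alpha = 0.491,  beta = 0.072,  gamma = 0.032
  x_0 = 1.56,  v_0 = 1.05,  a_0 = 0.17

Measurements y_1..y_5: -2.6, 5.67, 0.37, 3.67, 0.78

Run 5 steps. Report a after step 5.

step 1: x_pred=3.0179  r=-5.6179  x^+=0.2595  v^+=0.9432  a^+=-0.0565
step 2: x_pred=1.4031  r=4.2669  x^+=3.4982  v^+=1.1158  a^+=0.1155
step 3: x_pred=4.9958  r=-4.6258  x^+=2.7245  v^+=0.9971  a^+=-0.0709
step 4: x_pred=3.9246  r=-0.2546  x^+=3.7996  v^+=0.8932  a^+=-0.0812
step 5: x_pred=4.8605  r=-4.0805  x^+=2.8570  v^+=0.5577  a^+=-0.2457

a_post = -0.2457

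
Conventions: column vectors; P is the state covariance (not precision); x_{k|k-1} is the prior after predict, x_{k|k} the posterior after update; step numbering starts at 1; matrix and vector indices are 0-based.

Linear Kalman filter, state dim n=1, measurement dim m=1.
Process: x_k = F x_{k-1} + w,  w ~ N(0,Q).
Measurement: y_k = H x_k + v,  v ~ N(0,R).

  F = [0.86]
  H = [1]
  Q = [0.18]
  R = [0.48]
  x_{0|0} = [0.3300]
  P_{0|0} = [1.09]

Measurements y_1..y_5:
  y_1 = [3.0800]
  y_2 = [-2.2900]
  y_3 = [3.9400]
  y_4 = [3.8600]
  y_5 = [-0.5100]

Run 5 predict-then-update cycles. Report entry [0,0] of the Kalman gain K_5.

K[0,0] = 0.4032

step 1: x^-=[0.2838]  P^-=[0.9862]  S=[1.4662]  K=[0.6726]  nu=[2.7962]  x^+=[2.1646]  P^+=[0.3229]
step 2: x^-=[1.8615]  P^-=[0.4188]  S=[0.8988]  K=[0.4659]  nu=[-4.1515]  x^+=[-0.0729]  P^+=[0.2237]
step 3: x^-=[-0.0627]  P^-=[0.3454]  S=[0.8254]  K=[0.4185]  nu=[4.0027]  x^+=[1.6124]  P^+=[0.2009]
step 4: x^-=[1.3866]  P^-=[0.3286]  S=[0.8086]  K=[0.4064]  nu=[2.4734]  x^+=[2.3917]  P^+=[0.1950]
step 5: x^-=[2.0569]  P^-=[0.3243]  S=[0.8043]  K=[0.4032]  nu=[-2.5669]  x^+=[1.0220]  P^+=[0.1935]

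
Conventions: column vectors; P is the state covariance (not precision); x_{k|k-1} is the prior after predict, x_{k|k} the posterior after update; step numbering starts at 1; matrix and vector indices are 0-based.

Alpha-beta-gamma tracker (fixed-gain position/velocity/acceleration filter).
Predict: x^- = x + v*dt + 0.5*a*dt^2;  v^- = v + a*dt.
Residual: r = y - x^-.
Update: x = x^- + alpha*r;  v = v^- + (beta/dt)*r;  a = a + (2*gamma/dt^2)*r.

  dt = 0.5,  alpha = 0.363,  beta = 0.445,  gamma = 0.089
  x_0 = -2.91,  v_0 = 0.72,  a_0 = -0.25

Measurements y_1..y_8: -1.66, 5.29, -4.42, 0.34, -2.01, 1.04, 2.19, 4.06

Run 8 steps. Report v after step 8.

step 1: x_pred=-2.5813  r=0.9213  x^+=-2.2468  v^+=1.4149  a^+=0.4059
step 2: x_pred=-1.4886  r=6.7786  x^+=0.9720  v^+=7.6509  a^+=5.2323
step 3: x_pred=5.4515  r=-9.8715  x^+=1.8681  v^+=1.4814  a^+=-1.7962
step 4: x_pred=2.3843  r=-2.0443  x^+=1.6422  v^+=-1.2361  a^+=-3.2517
step 5: x_pred=0.6177  r=-2.6277  x^+=-0.3362  v^+=-5.2006  a^+=-5.1227
step 6: x_pred=-3.5768  r=4.6168  x^+=-1.9009  v^+=-3.6530  a^+=-1.8355
step 7: x_pred=-3.9568  r=6.1468  x^+=-1.7255  v^+=0.8999  a^+=2.5411
step 8: x_pred=-0.9579  r=5.0179  x^+=0.8636  v^+=6.6364  a^+=6.1138

v_post = 6.6364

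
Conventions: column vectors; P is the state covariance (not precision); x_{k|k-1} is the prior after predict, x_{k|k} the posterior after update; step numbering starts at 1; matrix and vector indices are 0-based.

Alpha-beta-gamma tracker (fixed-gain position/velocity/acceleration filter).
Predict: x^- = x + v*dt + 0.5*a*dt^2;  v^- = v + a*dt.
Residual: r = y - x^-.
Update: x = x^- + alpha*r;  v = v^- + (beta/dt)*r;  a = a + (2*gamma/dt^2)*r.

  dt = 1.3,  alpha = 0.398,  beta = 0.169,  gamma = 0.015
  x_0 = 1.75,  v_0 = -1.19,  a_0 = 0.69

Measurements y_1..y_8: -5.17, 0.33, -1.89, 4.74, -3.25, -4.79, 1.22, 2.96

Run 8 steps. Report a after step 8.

a_post = 0.3055

step 1: x_pred=0.7861  r=-5.9561  x^+=-1.5845  v^+=-1.0673  a^+=0.5843
step 2: x_pred=-2.4782  r=2.8082  x^+=-1.3605  v^+=0.0573  a^+=0.6341
step 3: x_pred=-0.7502  r=-1.1398  x^+=-1.2038  v^+=0.7335  a^+=0.6139
step 4: x_pred=0.2685  r=4.4715  x^+=2.0481  v^+=2.1129  a^+=0.6933
step 5: x_pred=5.3807  r=-8.6307  x^+=1.9457  v^+=1.8921  a^+=0.5401
step 6: x_pred=4.8618  r=-9.6518  x^+=1.0204  v^+=1.3395  a^+=0.3687
step 7: x_pred=3.0732  r=-1.8532  x^+=2.3357  v^+=1.5779  a^+=0.3358
step 8: x_pred=4.6707  r=-1.7107  x^+=3.9898  v^+=1.7921  a^+=0.3055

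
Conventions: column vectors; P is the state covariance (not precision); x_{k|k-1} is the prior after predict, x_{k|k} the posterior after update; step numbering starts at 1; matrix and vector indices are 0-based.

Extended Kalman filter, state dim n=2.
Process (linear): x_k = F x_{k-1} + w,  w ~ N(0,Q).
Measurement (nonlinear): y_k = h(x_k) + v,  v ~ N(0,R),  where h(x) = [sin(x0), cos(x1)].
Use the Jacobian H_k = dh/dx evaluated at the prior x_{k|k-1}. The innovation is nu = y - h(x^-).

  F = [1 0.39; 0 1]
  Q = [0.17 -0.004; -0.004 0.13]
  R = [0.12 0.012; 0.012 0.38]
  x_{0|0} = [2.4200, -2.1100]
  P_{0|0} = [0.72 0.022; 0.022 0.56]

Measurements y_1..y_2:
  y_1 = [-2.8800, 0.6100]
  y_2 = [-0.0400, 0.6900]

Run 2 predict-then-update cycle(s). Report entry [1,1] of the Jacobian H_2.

H_jac[1,1] = 0.8507

step 1: x^-=[1.5971, -2.1100]  P^-=[0.9923 0.2364; 0.2364 0.6900]  H_jac=[-0.0263 0.0000; 0.0000 0.8581]  S=[0.1207 0.0067; 0.0067 0.8881]  K=[-0.2290 0.2301; -0.0884 0.6674]  nu=[-3.8797, 1.1235]  x^+=[2.7440, -1.0174]  P^+=[0.9397 0.0987; 0.0987 0.2943]
step 2: x^-=[2.3472, -1.0174]  P^-=[1.2314 0.2095; 0.2095 0.4243]  H_jac=[-0.7007 0.0000; 0.0000 0.8507]  S=[0.7246 -0.1129; -0.1129 0.6871]  K=[-1.1806 0.0654; -0.1239 0.5050]  nu=[-0.7535, 0.1644]  x^+=[3.2475, -0.8410]  P^+=[0.2011 0.0126; 0.0126 0.2238]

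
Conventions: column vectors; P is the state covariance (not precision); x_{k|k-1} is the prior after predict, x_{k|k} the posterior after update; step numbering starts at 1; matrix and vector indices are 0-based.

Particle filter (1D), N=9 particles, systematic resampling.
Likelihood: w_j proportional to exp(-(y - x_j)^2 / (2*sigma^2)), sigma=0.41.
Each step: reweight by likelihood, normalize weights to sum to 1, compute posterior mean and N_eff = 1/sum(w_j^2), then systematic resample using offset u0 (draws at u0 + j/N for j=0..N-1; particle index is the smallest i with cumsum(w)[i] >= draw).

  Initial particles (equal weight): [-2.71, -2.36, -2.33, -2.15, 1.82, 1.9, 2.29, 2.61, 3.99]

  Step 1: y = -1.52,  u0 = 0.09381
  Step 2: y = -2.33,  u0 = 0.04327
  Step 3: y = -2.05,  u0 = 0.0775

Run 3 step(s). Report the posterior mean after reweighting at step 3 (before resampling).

post_mean = -2.2257

step 1: w=[0.0253, 0.2090, 0.2422, 0.5235, 0.0000, 0.0000, 0.0000, 0.0000, 0.0000]  mean=-2.2516  Neff=2.6520  idx=[1, 1, 2, 2, 3, 3, 3, 3, 3]
step 2: w=[0.1168, 0.1168, 0.1172, 0.1172, 0.1064, 0.1064, 0.1064, 0.1064, 0.1064]  mean=-2.2413  Neff=8.9798  idx=[0, 1, 2, 3, 4, 5, 6, 7, 8]
step 3: w=[0.0946, 0.0946, 0.0997, 0.0997, 0.1223, 0.1223, 0.1223, 0.1223, 0.1223]  mean=-2.2257  Neff=8.8863  idx=[0, 1, 3, 4, 5, 5, 6, 7, 8]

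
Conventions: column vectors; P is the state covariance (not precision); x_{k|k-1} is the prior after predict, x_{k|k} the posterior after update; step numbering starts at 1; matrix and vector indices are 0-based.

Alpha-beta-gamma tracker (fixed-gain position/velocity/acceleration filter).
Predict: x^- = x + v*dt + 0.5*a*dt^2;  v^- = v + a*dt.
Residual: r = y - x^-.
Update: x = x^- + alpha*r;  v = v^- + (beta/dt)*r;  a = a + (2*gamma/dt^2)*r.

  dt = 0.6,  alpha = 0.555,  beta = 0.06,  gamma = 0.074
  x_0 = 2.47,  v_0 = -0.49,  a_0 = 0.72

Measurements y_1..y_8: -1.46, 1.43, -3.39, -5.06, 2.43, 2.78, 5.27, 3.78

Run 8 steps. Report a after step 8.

step 1: x_pred=2.3056  r=-3.7656  x^+=0.2157  v^+=-0.4346  a^+=-0.8281
step 2: x_pred=-0.1941  r=1.6241  x^+=0.7073  v^+=-0.7690  a^+=-0.1604
step 3: x_pred=0.2170  r=-3.6070  x^+=-1.7849  v^+=-1.2259  a^+=-1.6433
step 4: x_pred=-2.8162  r=-2.2438  x^+=-4.0615  v^+=-2.4363  a^+=-2.5657
step 5: x_pred=-5.9851  r=8.4151  x^+=-1.3147  v^+=-3.1342  a^+=0.8938
step 6: x_pred=-3.0344  r=5.8144  x^+=0.1926  v^+=-2.0165  a^+=3.2842
step 7: x_pred=-0.4261  r=5.6961  x^+=2.7352  v^+=0.5237  a^+=5.6259
step 8: x_pred=4.0621  r=-0.2821  x^+=3.9055  v^+=3.8710  a^+=5.5099

a_post = 5.5099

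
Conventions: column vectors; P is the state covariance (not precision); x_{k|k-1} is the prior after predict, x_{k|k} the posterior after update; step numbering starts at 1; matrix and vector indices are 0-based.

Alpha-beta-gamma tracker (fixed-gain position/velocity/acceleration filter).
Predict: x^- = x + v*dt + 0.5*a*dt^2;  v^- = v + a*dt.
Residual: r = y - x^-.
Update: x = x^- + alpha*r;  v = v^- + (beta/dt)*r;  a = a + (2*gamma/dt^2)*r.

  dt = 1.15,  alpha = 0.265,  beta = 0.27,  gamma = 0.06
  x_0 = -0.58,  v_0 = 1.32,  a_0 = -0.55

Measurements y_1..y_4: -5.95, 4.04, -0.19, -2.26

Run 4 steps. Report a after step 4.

a_post = -0.3231

step 1: x_pred=0.5743  r=-6.5243  x^+=-1.1546  v^+=-0.8443  a^+=-1.1420
step 2: x_pred=-2.8807  r=6.9207  x^+=-1.0467  v^+=-0.5327  a^+=-0.5140
step 3: x_pred=-1.9993  r=1.8093  x^+=-1.5198  v^+=-0.6991  a^+=-0.3499
step 4: x_pred=-2.5551  r=0.2951  x^+=-2.4769  v^+=-1.0321  a^+=-0.3231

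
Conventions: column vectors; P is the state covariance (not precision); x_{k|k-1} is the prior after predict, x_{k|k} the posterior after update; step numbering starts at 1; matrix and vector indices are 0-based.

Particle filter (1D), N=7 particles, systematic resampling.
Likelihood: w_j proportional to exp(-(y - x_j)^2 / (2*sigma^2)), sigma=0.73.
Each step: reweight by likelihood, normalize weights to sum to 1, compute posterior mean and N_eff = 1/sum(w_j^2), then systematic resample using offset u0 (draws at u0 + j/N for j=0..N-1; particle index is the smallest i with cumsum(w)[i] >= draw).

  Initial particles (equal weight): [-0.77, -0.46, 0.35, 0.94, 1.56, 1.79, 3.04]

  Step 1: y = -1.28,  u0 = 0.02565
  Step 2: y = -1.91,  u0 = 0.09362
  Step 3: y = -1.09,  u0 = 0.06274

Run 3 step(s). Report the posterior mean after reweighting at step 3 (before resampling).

step 1: w=[0.5561, 0.3777, 0.0587, 0.0070, 0.0004, 0.0001, 0.0000]  mean=-0.5741  Neff=2.1955  idx=[0, 0, 0, 0, 1, 1, 1]
step 2: w=[0.1848, 0.1848, 0.1848, 0.1848, 0.0870, 0.0870, 0.0870]  mean=-0.6891  Neff=6.2796  idx=[0, 1, 2, 2, 3, 4, 6]
step 3: w=[0.1534, 0.1534, 0.1534, 0.1534, 0.1534, 0.1164, 0.1164]  mean=-0.6978  Neff=6.9052  idx=[0, 1, 2, 3, 4, 5, 6]

post_mean = -0.6978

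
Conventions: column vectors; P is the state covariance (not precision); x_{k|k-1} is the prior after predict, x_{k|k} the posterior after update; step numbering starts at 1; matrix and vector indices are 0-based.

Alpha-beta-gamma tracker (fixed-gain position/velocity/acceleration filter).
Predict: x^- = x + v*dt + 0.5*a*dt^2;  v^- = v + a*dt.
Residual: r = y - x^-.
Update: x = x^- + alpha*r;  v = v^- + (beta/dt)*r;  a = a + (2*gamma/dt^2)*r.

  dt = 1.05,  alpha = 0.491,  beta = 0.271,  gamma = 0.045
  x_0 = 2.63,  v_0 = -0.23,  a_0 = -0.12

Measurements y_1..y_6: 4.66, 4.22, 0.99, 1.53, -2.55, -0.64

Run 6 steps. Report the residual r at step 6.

resid = 2.4093

step 1: x_pred=2.3224  r=2.3377  x^+=3.4701  v^+=0.2473  a^+=0.0708
step 2: x_pred=3.7689  r=0.4511  x^+=3.9904  v^+=0.4381  a^+=0.1077
step 3: x_pred=4.5098  r=-3.5198  x^+=2.7816  v^+=-0.3573  a^+=-0.1797
step 4: x_pred=2.3074  r=-0.7774  x^+=1.9257  v^+=-0.7466  a^+=-0.2431
step 5: x_pred=1.0078  r=-3.5578  x^+=-0.7391  v^+=-1.9201  a^+=-0.5336
step 6: x_pred=-3.0493  r=2.4093  x^+=-1.8663  v^+=-1.8585  a^+=-0.3369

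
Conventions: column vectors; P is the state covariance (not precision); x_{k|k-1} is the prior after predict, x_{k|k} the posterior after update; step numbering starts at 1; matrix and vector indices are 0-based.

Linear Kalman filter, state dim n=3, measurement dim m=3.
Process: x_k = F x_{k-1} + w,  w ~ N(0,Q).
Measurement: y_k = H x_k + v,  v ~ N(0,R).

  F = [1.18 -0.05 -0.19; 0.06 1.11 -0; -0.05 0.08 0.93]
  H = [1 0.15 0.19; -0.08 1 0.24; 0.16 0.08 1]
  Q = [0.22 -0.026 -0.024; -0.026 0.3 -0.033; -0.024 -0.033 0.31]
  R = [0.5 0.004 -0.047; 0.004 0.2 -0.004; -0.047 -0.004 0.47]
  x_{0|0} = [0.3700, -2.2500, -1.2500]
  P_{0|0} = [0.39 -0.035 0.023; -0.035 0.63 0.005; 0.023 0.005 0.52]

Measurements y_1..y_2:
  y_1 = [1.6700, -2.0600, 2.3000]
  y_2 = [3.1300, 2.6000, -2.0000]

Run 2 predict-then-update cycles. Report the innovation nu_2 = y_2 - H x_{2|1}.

step 1: x^-=[0.7866, -2.4753, -1.3610]  P^-=[0.7773 -0.0804 -0.1197; -0.0804 1.0730 0.0300; -0.1197 0.0300 0.7636]  S=[1.2611 0.0380 0.1086; 0.0380 1.3538 0.2784; 0.1086 0.2784 1.2249]  K=[0.5949 -0.1386 -0.0227; 0.0528 0.8233 -0.1077; -0.0295 0.0415 0.6030]  nu=[1.5133, 0.8049, 3.7332]  x^+=[1.4907, -2.1348, 0.8788]  P^+=[0.3118 0.0212 -0.0896; 0.0212 0.1849 -0.0746; -0.0896 -0.0746 0.3049]
step 2: x^-=[1.6987, -2.2802, 0.5720]  P^-=[0.7019 0.0303 -0.1896; 0.0303 0.5318 -0.1006; -0.1896 -0.1006 0.5728]  S=[1.1659 0.0183 -0.0283; 0.0183 0.7234 0.0770; -0.0283 0.0770 0.9881]  K=[0.5755 -0.1078 -0.0509; 0.0643 0.7082 -0.1072; -0.0694 0.0164 0.5375]  nu=[1.6646, 4.8789, -2.6613]  x^+=[2.2662, 1.5671, -0.8939]  P^+=[0.3046 0.0297 -0.1016; 0.0297 0.1625 -0.0740; -0.1016 -0.0740 0.2780]

innov = [1.6646, 4.8789, -2.6613]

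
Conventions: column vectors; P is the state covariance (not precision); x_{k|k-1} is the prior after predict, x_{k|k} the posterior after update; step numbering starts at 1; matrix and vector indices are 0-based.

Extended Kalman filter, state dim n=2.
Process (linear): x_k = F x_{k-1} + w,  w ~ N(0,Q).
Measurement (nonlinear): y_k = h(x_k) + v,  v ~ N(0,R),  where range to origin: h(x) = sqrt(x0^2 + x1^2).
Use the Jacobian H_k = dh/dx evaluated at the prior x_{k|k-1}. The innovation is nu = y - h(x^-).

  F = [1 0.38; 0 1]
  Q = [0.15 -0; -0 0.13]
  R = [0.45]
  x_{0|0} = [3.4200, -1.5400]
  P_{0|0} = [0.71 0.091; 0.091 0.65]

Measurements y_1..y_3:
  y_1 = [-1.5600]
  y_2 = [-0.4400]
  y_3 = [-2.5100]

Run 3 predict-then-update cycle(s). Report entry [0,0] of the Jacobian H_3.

step 1: x^-=[2.8348, -1.5400]  P^-=[1.0230 0.3380; 0.3380 0.7800]  H_jac=[0.8787 -0.4774]  S=[1.1341]  K=[0.6504; -0.0664]  nu=[-4.7861]  x^+=[-0.2780, -1.2221]  P^+=[0.5433 0.3870; 0.3870 0.7750]
step 2: x^-=[-0.7424, -1.2221]  P^-=[1.0993 0.6815; 0.6815 0.9050]  H_jac=[-0.5192 -0.8547]  S=[2.0122]  K=[-0.5731; -0.5602]  nu=[-1.8699]  x^+=[0.3293, -0.1745]  P^+=[0.4384 0.0354; 0.0354 0.2735]
step 3: x^-=[0.2630, -0.1745]  P^-=[0.6548 0.1393; 0.1393 0.4035]  H_jac=[0.8332 -0.5529]  S=[0.8996]  K=[0.5209; -0.1189]  nu=[-2.8256]  x^+=[-1.2089, 0.1615]  P^+=[0.4107 0.1951; 0.1951 0.3907]

H_jac[0,0] = 0.8332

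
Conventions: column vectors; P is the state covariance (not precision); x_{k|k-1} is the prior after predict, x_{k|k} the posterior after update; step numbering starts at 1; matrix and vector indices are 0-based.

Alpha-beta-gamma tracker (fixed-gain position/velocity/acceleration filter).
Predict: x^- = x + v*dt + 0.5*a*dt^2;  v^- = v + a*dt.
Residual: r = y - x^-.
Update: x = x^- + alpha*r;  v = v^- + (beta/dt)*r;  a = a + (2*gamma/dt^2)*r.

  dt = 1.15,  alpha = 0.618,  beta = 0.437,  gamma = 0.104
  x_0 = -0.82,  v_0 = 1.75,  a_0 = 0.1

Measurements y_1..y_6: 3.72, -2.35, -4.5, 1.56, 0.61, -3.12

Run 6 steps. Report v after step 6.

step 1: x_pred=1.2586  r=2.4614  x^+=2.7798  v^+=2.8003  a^+=0.4871
step 2: x_pred=6.3222  r=-8.6722  x^+=0.9628  v^+=0.0651  a^+=-0.8768
step 3: x_pred=0.4578  r=-4.9578  x^+=-2.6061  v^+=-2.8273  a^+=-1.6566
step 4: x_pred=-6.9529  r=8.5129  x^+=-1.6919  v^+=-1.4974  a^+=-0.3177
step 5: x_pred=-3.6241  r=4.2341  x^+=-1.0074  v^+=-0.2538  a^+=0.3482
step 6: x_pred=-1.0691  r=-2.0509  x^+=-2.3365  v^+=-0.6327  a^+=0.0257

v_post = -0.6327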